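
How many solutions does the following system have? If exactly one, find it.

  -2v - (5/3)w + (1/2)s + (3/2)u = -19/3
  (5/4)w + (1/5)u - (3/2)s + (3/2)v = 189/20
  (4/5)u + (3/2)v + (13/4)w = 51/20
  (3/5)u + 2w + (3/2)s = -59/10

Row-reduce:
R1 ← R1 / (3/2).
R2 ← R2 − 1/5·R1.
R3 ← R3 − 4/5·R1.
R4 ← R4 − 3/5·R1.
R2 ← R2 / (53/30).
R1 ← R1 + 4/3·R2.
R3 ← R3 − 77/30·R2.
R4 ← R4 − 4/5·R2.
R3 ← R3 / (2).
R2 ← R2 − 5/6·R3.
R4 ← R4 − 2·R3.
Row 4 reduces to 0 = 1, a contradiction. The system is inconsistent.

no solution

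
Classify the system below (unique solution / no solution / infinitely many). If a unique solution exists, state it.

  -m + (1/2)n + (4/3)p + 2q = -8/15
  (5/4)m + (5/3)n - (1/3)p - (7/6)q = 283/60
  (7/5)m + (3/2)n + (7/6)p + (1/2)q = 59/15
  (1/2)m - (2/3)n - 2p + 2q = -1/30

Row-reduce the augmented matrix:
R1 ← R1 / (-1).
R2 ← R2 − 5/4·R1.
R3 ← R3 − 7/5·R1.
R4 ← R4 − 1/2·R1.
R2 ← R2 / (55/24).
R1 ← R1 + 1/2·R2.
R3 ← R3 − 11/5·R2.
R4 ← R4 + 5/12·R2.
R3 ← R3 / (263/150).
R1 ← R1 + 172/165·R3.
R2 ← R2 − 32/55·R3.
R4 ← R4 + 12/11·R3.
R4 ← R4 / (39049/8679).
R1 ← R1 + 1470/2893·R4.
R2 ← R2 + 256/2893·R4.
R3 ← R3 − 303/263·R4.
Reading off the reduced rows gives m = 1, n = 2, p = -2/5, q = 0.

m = 1, n = 2, p = -2/5, q = 0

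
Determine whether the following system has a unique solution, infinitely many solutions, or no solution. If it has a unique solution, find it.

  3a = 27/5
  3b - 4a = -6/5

a = 9/5, b = 2

Row-reduce the augmented matrix:
R1 ← R1 / (3).
R2 ← R2 + 4·R1.
R2 ← R2 / (3).
Reading off the reduced rows gives a = 9/5, b = 2.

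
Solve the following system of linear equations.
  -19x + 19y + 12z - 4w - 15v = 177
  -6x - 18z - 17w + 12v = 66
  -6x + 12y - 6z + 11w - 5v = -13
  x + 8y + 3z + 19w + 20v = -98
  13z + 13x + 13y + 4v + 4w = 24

Row-reduce the augmented matrix:
R1 ← R1 / (-19).
R2 ← R2 + 6·R1.
R3 ← R3 + 6·R1.
R4 ← R4 − 1·R1.
R5 ← R5 − 13·R1.
R2 ← R2 / (-6).
R1 ← R1 + 1·R2.
R3 ← R3 − 6·R2.
R4 ← R4 − 9·R2.
R5 ← R5 − 26·R2.
R3 ← R3 / (-600/19).
R1 ← R1 − 3·R3.
R2 ← R2 − 69/19·R3.
R4 ← R4 + 552/19·R3.
R5 ← R5 + 1391/19·R3.
R4 ← R4 / (-81/50).
R1 ← R1 − 751/300·R4.
R2 ← R2 − 667/300·R4.
R3 ← R3 − 11/100·R4.
R5 ← R5 + 17663/300·R4.
R5 ← R5 / (-24761/24).
R1 ← R1 − 357/8·R5.
R2 ← R2 − 313/8·R5.
R3 ← R3 − 35/24·R5.
R4 ← R4 + 18·R5.
Reading off the reduced rows gives x = -2, y = 4, z = 2, w = -6, v = -1.

x = -2, y = 4, z = 2, w = -6, v = -1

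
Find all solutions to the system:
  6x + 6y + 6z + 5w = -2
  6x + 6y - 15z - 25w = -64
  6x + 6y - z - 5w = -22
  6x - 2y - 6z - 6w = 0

Row-reduce:
R1 ← R1 / (6).
R2 ← R2 − 6·R1.
R3 ← R3 − 6·R1.
R4 ← R4 − 6·R1.
Swap R2 and R4.
R2 ← R2 / (-8).
R1 ← R1 − 1·R2.
R3 ← R3 / (-7).
R1 ← R1 + 1/2·R3.
R2 ← R2 − 3/2·R3.
R4 ← R4 + 21·R3.
Row 4 reduces to 0 = -2, a contradiction. The system is inconsistent.

no solution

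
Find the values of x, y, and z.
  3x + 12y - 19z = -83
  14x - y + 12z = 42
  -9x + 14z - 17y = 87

x = 1, y = -4, z = 2

Row-reduce the augmented matrix:
R1 ← R1 / (3).
R2 ← R2 − 14·R1.
R3 ← R3 + 9·R1.
R2 ← R2 / (-57).
R1 ← R1 − 4·R2.
R3 ← R3 − 19·R2.
R3 ← R3 / (-85/9).
R1 ← R1 − 125/171·R3.
R2 ← R2 + 302/171·R3.
Reading off the reduced rows gives x = 1, y = -4, z = 2.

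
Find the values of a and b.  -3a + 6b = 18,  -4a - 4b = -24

a = 2, b = 4

Row-reduce the augmented matrix:
R1 ← R1 / (-3).
R2 ← R2 + 4·R1.
R2 ← R2 / (-12).
R1 ← R1 + 2·R2.
Reading off the reduced rows gives a = 2, b = 4.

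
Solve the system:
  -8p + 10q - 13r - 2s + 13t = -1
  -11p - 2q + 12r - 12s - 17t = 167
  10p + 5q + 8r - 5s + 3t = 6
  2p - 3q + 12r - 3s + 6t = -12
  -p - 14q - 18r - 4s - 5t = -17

Row-reduce the augmented matrix:
R1 ← R1 / (-8).
R2 ← R2 + 11·R1.
R3 ← R3 − 10·R1.
R4 ← R4 − 2·R1.
R5 ← R5 + 1·R1.
R2 ← R2 / (-63/4).
R1 ← R1 + 5/4·R2.
R3 ← R3 − 35/2·R2.
R4 ← R4 + 1/2·R2.
R5 ← R5 + 61/4·R2.
R3 ← R3 / (449/18).
R1 ← R1 + 47/63·R3.
R2 ← R2 + 239/126·R3.
R4 ← R4 − 983/126·R3.
R5 ← R5 + 2854/63·R3.
R4 ← R4 / (7398/3143).
R1 ← R1 − 1422/3143·R4.
R2 ← R2 + 2403/3143·R4.
R3 ← R3 + 320/449·R4.
R5 ← R5 + 85112/3143·R4.
R5 ← R5 / (669704/3699).
R1 ← R1 + 1070/411·R5.
R2 ← R2 − 1665/274·R5.
R3 ← R3 − 15539/3699·R5.
R4 ← R4 − 51721/7398·R5.
Reading off the reduced rows gives p = -3, q = 3, r = 1, s = -5, t = -4.

p = -3, q = 3, r = 1, s = -5, t = -4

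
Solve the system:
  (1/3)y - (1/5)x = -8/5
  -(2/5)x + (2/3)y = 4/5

no solution

Row-reduce:
R1 ← R1 / (-1/5).
R2 ← R2 + 2/5·R1.
Row 2 reduces to 0 = 4, a contradiction. The system is inconsistent.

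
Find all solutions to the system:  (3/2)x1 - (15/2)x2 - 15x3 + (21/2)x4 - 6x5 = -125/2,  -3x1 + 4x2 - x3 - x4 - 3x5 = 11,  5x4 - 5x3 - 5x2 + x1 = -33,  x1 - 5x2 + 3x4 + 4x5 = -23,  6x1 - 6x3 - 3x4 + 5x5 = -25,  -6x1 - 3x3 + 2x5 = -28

Row-reduce:
R1 ← R1 / (3/2).
R2 ← R2 + 3·R1.
R3 ← R3 − 1·R1.
R4 ← R4 − 1·R1.
R5 ← R5 − 6·R1.
R6 ← R6 + 6·R1.
R2 ← R2 / (-11).
R1 ← R1 + 5·R2.
R5 ← R5 − 30·R2.
R6 ← R6 + 30·R2.
R3 ← R3 / (5).
R1 ← R1 − 45/11·R3.
R2 ← R2 − 31/11·R3.
R4 ← R4 − 10·R3.
R5 ← R5 + 336/11·R3.
R6 ← R6 − 237/11·R3.
Swap R4 and R5.
R4 ← R4 / (-147/55).
R1 ← R1 + 5/11·R4.
R2 ← R2 + 38/55·R4.
R3 ← R3 + 2/5·R4.
R6 ← R6 + 216/55·R4.
Swap R5 and R6.
R5 ← R5 / (-820/49).
R1 ← R1 + 380/147·R5.
R2 ← R2 + 607/147·R5.
R3 ← R3 + 158/147·R5.
R4 ← R4 + 689/147·R5.
Row 6 reduces to 0 = 4/3, a contradiction. The system is inconsistent.

no solution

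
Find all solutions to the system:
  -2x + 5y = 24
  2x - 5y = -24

Row-reduce:
R1 ← R1 / (-2).
R2 ← R2 − 2·R1.
Rank is 1 with 2 unknowns, leaving y free.

infinitely many solutions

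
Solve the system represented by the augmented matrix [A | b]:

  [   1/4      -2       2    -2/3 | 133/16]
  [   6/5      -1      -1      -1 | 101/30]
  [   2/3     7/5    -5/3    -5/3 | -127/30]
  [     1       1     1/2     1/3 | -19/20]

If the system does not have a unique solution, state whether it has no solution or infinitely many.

x_1 = 5/4, x_2 = -8/3, x_3 = 6/5, x_4 = -2/5

Row-reduce the augmented matrix:
R1 ← R1 / (1/4).
R2 ← R2 − 6/5·R1.
R3 ← R3 − 2/3·R1.
R4 ← R4 − 1·R1.
R2 ← R2 / (43/5).
R1 ← R1 + 8·R2.
R3 ← R3 − 101/15·R2.
R4 ← R4 − 9·R2.
R3 ← R3 / (838/645).
R1 ← R1 + 80/43·R3.
R2 ← R2 + 53/43·R3.
R4 ← R4 − 309/86·R3.
R4 ← R4 / (4319/838).
R1 ← R1 + 3680/1257·R4.
R2 ← R2 + 1600/1257·R4.
R3 ← R3 + 1559/1257·R4.
Reading off the reduced rows gives x_1 = 5/4, x_2 = -8/3, x_3 = 6/5, x_4 = -2/5.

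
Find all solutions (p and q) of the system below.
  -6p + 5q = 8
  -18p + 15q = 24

Row-reduce:
R1 ← R1 / (-6).
R2 ← R2 + 18·R1.
Rank is 1 with 2 unknowns, leaving q free.

infinitely many solutions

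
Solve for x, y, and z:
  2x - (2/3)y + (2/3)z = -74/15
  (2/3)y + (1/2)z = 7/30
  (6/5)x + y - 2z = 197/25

Row-reduce the augmented matrix:
R1 ← R1 / (2).
R3 ← R3 − 6/5·R1.
R2 ← R2 / (2/3).
R1 ← R1 + 1/3·R2.
R3 ← R3 − 7/5·R2.
R3 ← R3 / (-69/20).
R1 ← R1 − 7/12·R3.
R2 ← R2 − 3/4·R3.
Reading off the reduced rows gives x = -3/5, y = 13/5, z = -3.

x = -3/5, y = 13/5, z = -3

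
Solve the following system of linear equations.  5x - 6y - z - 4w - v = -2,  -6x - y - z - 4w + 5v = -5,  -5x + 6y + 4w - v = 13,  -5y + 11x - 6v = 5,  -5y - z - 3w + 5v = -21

no solution

Row-reduce:
R1 ← R1 / (5).
R2 ← R2 + 6·R1.
R3 ← R3 + 5·R1.
R4 ← R4 − 11·R1.
R2 ← R2 / (-41/5).
R1 ← R1 + 6/5·R2.
R4 ← R4 − 41/5·R2.
R5 ← R5 + 5·R2.
R3 ← R3 / (-1).
R1 ← R1 − 5/41·R3.
R2 ← R2 − 11/41·R3.
R5 ← R5 − 14/41·R3.
Swap R4 and R5.
R4 ← R4 / (97/41).
R1 ← R1 − 20/41·R4.
R2 ← R2 − 44/41·R4.
Row 5 reduces to 0 = 2, a contradiction. The system is inconsistent.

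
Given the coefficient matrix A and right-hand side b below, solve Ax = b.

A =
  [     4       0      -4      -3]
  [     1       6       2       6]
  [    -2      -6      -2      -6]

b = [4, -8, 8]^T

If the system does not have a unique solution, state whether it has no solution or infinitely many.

infinitely many solutions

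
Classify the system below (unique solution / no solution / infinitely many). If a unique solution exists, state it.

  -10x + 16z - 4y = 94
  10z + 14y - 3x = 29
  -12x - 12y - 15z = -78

x = 1, y = -2, z = 6

Row-reduce the augmented matrix:
R1 ← R1 / (-10).
R2 ← R2 + 3·R1.
R3 ← R3 + 12·R1.
R2 ← R2 / (76/5).
R1 ← R1 − 2/5·R2.
R3 ← R3 + 36/5·R2.
R3 ← R3 / (-603/19).
R1 ← R1 + 33/19·R3.
R2 ← R2 − 13/38·R3.
Reading off the reduced rows gives x = 1, y = -2, z = 6.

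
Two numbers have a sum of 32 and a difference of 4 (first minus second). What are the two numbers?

first number: 18, second number: 14

Let x = first number, y = second number.
  x + y = 32
  x - y = 4
From equation 1: x = 32 − y.
Substitute into equation 2 and solve: y = 14.
Then x = 18.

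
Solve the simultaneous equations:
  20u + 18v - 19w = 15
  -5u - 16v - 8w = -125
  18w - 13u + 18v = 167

u = 1, v = 5, w = 5

Row-reduce the augmented matrix:
R1 ← R1 / (20).
R2 ← R2 + 5·R1.
R3 ← R3 + 13·R1.
R2 ← R2 / (-23/2).
R1 ← R1 − 9/10·R2.
R3 ← R3 − 297/10·R2.
R3 ← R3 / (-3137/115).
R1 ← R1 + 224/115·R3.
R2 ← R2 − 51/46·R3.
Reading off the reduced rows gives u = 1, v = 5, w = 5.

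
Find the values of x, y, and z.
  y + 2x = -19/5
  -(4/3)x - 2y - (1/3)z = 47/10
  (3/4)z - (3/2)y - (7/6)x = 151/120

Row-reduce the augmented matrix:
R1 ← R1 / (2).
R2 ← R2 + 4/3·R1.
R3 ← R3 + 7/6·R1.
R2 ← R2 / (-4/3).
R1 ← R1 − 1/2·R2.
R3 ← R3 + 11/12·R2.
R3 ← R3 / (47/48).
R1 ← R1 + 1/8·R3.
R2 ← R2 − 1/4·R3.
Reading off the reduced rows gives x = -7/5, y = -1, z = -5/2.

x = -7/5, y = -1, z = -5/2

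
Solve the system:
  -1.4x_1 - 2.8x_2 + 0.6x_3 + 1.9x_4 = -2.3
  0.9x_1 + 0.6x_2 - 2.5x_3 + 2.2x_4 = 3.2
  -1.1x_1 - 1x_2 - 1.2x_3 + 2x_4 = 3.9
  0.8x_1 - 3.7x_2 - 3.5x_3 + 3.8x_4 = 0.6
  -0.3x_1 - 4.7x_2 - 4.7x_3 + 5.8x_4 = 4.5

x_1 = -3, x_2 = 1, x_3 = -3, x_4 = -1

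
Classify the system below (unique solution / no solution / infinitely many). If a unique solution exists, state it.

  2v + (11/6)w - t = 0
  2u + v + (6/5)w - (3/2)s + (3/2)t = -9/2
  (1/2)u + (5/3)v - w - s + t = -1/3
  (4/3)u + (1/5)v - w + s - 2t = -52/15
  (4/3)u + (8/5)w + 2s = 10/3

Row-reduce the augmented matrix:
Swap R1 and R2.
R1 ← R1 / (2).
R3 ← R3 − 1/2·R1.
R4 ← R4 − 4/3·R1.
R5 ← R5 − 4/3·R1.
R2 ← R2 / (2).
R1 ← R1 − 1/2·R2.
R3 ← R3 − 17/12·R2.
R4 ← R4 + 7/15·R2.
R5 ← R5 + 2/3·R2.
R3 ← R3 / (-1871/720).
R1 ← R1 − 17/120·R3.
R2 ← R2 − 11/12·R3.
R4 ← R4 + 247/180·R3.
R5 ← R5 − 127/90·R3.
R4 ← R4 / (8719/3742).
R1 ← R1 + 1467/1871·R4.
R2 ← R2 + 825/3742·R4.
R3 ← R3 − 450/1871·R4.
R5 ← R5 − 4978/1871·R4.
R5 ← R5 / (169442/43595).
R1 ← R1 + 10998/43595·R5.
R2 ← R2 + 3507/8719·R5.
R3 ← R3 + 930/8719·R5.
R4 ← R4 + 73669/43595·R5.
Reading off the reduced rows gives u = -2, v = 1, w = 0, s = 3, t = 2.

u = -2, v = 1, w = 0, s = 3, t = 2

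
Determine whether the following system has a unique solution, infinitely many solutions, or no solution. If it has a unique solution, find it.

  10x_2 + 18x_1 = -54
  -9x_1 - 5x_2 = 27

Row-reduce:
R1 ← R1 / (18).
R2 ← R2 + 9·R1.
Rank is 1 with 2 unknowns, leaving x_2 free.

infinitely many solutions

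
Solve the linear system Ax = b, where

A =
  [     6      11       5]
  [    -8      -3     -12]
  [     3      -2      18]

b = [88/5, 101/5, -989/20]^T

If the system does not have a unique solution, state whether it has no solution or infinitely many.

Row-reduce the augmented matrix:
R1 ← R1 / (6).
R2 ← R2 + 8·R1.
R3 ← R3 − 3·R1.
R2 ← R2 / (35/3).
R1 ← R1 − 11/6·R2.
R3 ← R3 + 15/2·R2.
R3 ← R3 / (169/14).
R1 ← R1 − 117/70·R3.
R2 ← R2 + 16/35·R3.
Reading off the reduced rows gives x_1 = 1/4, x_2 = 13/5, x_3 = -5/2.

x_1 = 1/4, x_2 = 13/5, x_3 = -5/2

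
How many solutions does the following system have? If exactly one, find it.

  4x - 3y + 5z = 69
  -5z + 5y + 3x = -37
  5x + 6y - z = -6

x = 6, y = -5, z = 6

Row-reduce the augmented matrix:
R1 ← R1 / (4).
R2 ← R2 − 3·R1.
R3 ← R3 − 5·R1.
R2 ← R2 / (29/4).
R1 ← R1 + 3/4·R2.
R3 ← R3 − 39/4·R2.
R3 ← R3 / (131/29).
R1 ← R1 − 10/29·R3.
R2 ← R2 + 35/29·R3.
Reading off the reduced rows gives x = 6, y = -5, z = 6.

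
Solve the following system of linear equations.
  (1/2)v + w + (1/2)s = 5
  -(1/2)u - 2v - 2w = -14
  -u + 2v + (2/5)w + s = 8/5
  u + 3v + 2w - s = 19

Row-reduce:
Swap R1 and R2.
R1 ← R1 / (-1/2).
R3 ← R3 + 1·R1.
R4 ← R4 − 1·R1.
R2 ← R2 / (1/2).
R1 ← R1 − 4·R2.
R3 ← R3 − 6·R2.
R4 ← R4 + 1·R2.
R3 ← R3 / (-38/5).
R1 ← R1 + 4·R3.
R2 ← R2 − 2·R3.
Row 4 reduces to 0 = 1, a contradiction. The system is inconsistent.

no solution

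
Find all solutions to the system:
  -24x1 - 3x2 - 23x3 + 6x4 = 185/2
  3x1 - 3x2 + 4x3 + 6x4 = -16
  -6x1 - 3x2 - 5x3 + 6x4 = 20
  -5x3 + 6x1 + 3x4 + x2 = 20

Row-reduce:
R1 ← R1 / (-24).
R2 ← R2 − 3·R1.
R3 ← R3 + 6·R1.
R4 ← R4 − 6·R1.
R2 ← R2 / (-27/8).
R1 ← R1 − 1/8·R2.
R3 ← R3 + 9/4·R2.
R4 ← R4 − 1/4·R2.
Swap R3 and R4.
R3 ← R3 / (-32/3).
R1 ← R1 − 1·R3.
R2 ← R2 + 1/3·R3.
Row 4 reduces to 0 = -1/6, a contradiction. The system is inconsistent.

no solution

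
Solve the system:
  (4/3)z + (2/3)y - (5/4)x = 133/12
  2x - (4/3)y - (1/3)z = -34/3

infinitely many solutions

Row-reduce:
R1 ← R1 / (-5/4).
R2 ← R2 − 2·R1.
R2 ← R2 / (-4/15).
R1 ← R1 + 8/15·R2.
Rank is 2 with 3 unknowns, leaving z free.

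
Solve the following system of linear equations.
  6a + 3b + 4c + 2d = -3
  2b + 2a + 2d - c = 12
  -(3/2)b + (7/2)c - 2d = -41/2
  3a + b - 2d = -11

Row-reduce:
R1 ← R1 / (6).
R2 ← R2 − 2·R1.
R4 ← R4 − 3·R1.
R1 ← R1 − 1/2·R2.
R3 ← R3 + 3/2·R2.
R4 ← R4 + 1/2·R2.
Swap R3 and R4.
R3 ← R3 / (-19/6).
R1 ← R1 − 11/6·R3.
R2 ← R2 + 7/3·R3.
Row 4 reduces to 0 = -1, a contradiction. The system is inconsistent.

no solution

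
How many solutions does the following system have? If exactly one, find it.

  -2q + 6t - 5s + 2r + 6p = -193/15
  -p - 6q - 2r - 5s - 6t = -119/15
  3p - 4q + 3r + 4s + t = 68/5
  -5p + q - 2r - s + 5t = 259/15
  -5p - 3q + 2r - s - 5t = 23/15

Row-reduce the augmented matrix:
R1 ← R1 / (6).
R2 ← R2 + 1·R1.
R3 ← R3 − 3·R1.
R4 ← R4 + 5·R1.
R5 ← R5 + 5·R1.
R2 ← R2 / (-19/3).
R1 ← R1 + 1/3·R2.
R3 ← R3 + 3·R2.
R4 ← R4 + 2/3·R2.
R5 ← R5 + 14/3·R2.
R3 ← R3 / (53/19).
R1 ← R1 − 8/19·R3.
R2 ← R2 − 5/19·R3.
R4 ← R4 + 3/19·R3.
R5 ← R5 − 93/19·R3.
R4 ← R4 / (-427/106).
R1 ← R1 + 102/53·R4.
R2 ← R2 − 5/106·R4.
R3 ← R3 − 176/53·R4.
R5 ← R5 + 1815/106·R4.
R5 ← R5 / (-17846/427).
R1 ← R1 + 1636/427·R5.
R2 ← R2 − 375/427·R5.
R3 ← R3 − 3769/427·R5.
R4 ← R4 + 1118/427·R5.
Reading off the reduced rows gives p = -2, q = -12/5, r = -4/3, s = 3, t = 2.

p = -2, q = -12/5, r = -4/3, s = 3, t = 2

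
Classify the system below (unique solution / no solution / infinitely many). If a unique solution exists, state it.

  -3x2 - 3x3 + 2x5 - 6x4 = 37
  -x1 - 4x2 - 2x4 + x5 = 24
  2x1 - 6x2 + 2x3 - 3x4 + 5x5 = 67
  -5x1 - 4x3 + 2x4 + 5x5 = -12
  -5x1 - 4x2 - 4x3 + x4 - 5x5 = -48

Row-reduce the augmented matrix:
Swap R1 and R2.
R1 ← R1 / (-1).
R3 ← R3 − 2·R1.
R4 ← R4 + 5·R1.
R5 ← R5 + 5·R1.
R2 ← R2 / (-3).
R1 ← R1 − 4·R2.
R3 ← R3 + 14·R2.
R4 ← R4 − 20·R2.
R5 ← R5 − 16·R2.
R3 ← R3 / (16).
R1 ← R1 + 4·R3.
R2 ← R2 − 1·R3.
R4 ← R4 + 24·R3.
R5 ← R5 + 20·R3.
R4 ← R4 / (7/2).
R1 ← R1 + 3/4·R4.
R2 ← R2 − 11/16·R4.
R3 ← R3 − 21/16·R4.
R5 ← R5 − 21/4·R4.
R5 ← R5 / (-17).
R1 ← R1 − 67/21·R5.
R2 ← R2 + 103/42·R5.
R3 ← R3 + 23/6·R5.
R4 ← R4 − 59/21·R5.
Reading off the reduced rows gives x1 = 1, x2 = -2, x3 = 5, x4 = -6, x5 = 5.

x1 = 1, x2 = -2, x3 = 5, x4 = -6, x5 = 5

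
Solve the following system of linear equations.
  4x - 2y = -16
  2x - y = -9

no solution

Row-reduce:
R1 ← R1 / (4).
R2 ← R2 − 2·R1.
Row 2 reduces to 0 = -1, a contradiction. The system is inconsistent.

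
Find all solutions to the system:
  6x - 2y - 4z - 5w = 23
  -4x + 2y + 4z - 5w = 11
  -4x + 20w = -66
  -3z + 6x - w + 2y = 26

Row-reduce:
R1 ← R1 / (6).
R2 ← R2 + 4·R1.
R3 ← R3 + 4·R1.
R4 ← R4 − 6·R1.
R2 ← R2 / (2/3).
R1 ← R1 + 1/3·R2.
R3 ← R3 + 4/3·R2.
R4 ← R4 − 4·R2.
Swap R3 and R4.
R3 ← R3 / (-7).
R2 ← R2 − 2·R3.
Row 4 reduces to 0 = 2, a contradiction. The system is inconsistent.

no solution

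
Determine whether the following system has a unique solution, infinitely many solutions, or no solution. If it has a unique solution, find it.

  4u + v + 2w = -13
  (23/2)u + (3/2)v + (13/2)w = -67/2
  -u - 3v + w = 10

Row-reduce:
R1 ← R1 / (4).
R2 ← R2 − 23/2·R1.
R3 ← R3 + 1·R1.
R2 ← R2 / (-11/8).
R1 ← R1 − 1/4·R2.
R3 ← R3 + 11/4·R2.
Row 3 reduces to 0 = -1, a contradiction. The system is inconsistent.

no solution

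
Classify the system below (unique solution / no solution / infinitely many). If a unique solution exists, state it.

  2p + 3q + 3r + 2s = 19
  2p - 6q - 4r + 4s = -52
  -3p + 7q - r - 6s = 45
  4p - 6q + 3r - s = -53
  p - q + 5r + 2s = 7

p = -6, q = 6, r = 3, s = 2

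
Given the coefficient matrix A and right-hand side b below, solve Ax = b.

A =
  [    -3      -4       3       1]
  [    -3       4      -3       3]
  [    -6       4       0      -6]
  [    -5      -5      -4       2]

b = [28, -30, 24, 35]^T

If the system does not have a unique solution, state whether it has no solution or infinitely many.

Row-reduce the augmented matrix:
R1 ← R1 / (-3).
R2 ← R2 + 3·R1.
R3 ← R3 + 6·R1.
R4 ← R4 + 5·R1.
R2 ← R2 / (8).
R1 ← R1 − 4/3·R2.
R3 ← R3 − 12·R2.
R4 ← R4 − 5/3·R2.
R3 ← R3 / (3).
R2 ← R2 + 3/4·R3.
R4 ← R4 + 31/4·R3.
R4 ← R4 / (-57/2).
R1 ← R1 + 2/3·R4.
R2 ← R2 + 5/2·R4.
R3 ← R3 + 11/3·R4.
Reading off the reduced rows gives x_1 = -3, x_2 = -6, x_3 = 0, x_4 = -5.

x_1 = -3, x_2 = -6, x_3 = 0, x_4 = -5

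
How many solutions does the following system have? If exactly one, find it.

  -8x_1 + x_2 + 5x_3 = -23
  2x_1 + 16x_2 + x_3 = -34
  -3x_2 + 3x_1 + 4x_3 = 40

Row-reduce the augmented matrix:
R1 ← R1 / (-8).
R2 ← R2 − 2·R1.
R3 ← R3 − 3·R1.
R2 ← R2 / (65/4).
R1 ← R1 + 1/8·R2.
R3 ← R3 + 21/8·R2.
R3 ← R3 / (811/130).
R1 ← R1 + 79/130·R3.
R2 ← R2 − 9/65·R3.
Reading off the reduced rows gives x_1 = 5, x_2 = -3, x_3 = 4.

x_1 = 5, x_2 = -3, x_3 = 4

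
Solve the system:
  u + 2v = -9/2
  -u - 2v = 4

no solution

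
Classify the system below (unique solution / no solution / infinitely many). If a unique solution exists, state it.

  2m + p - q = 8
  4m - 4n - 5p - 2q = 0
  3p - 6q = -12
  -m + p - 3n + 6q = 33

m = 4, n = -3, p = 4, q = 4

Row-reduce the augmented matrix:
R1 ← R1 / (2).
R2 ← R2 − 4·R1.
R4 ← R4 + 1·R1.
R2 ← R2 / (-4).
R4 ← R4 + 3·R2.
R3 ← R3 / (3).
R1 ← R1 − 1/2·R3.
R2 ← R2 − 7/4·R3.
R4 ← R4 − 27/4·R3.
R4 ← R4 / (19).
R1 ← R1 − 1/2·R4.
R2 ← R2 − 7/2·R4.
R3 ← R3 + 2·R4.
Reading off the reduced rows gives m = 4, n = -3, p = 4, q = 4.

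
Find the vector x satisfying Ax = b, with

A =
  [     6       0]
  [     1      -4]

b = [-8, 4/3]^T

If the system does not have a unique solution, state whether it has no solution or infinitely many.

x_1 = -4/3, x_2 = -2/3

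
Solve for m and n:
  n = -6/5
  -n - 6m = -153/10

From equation 2: n = 153/10 − 6·m.
Substitute into equation 1 and solve: m = 11/4.
Then n = -6/5.

m = 11/4, n = -6/5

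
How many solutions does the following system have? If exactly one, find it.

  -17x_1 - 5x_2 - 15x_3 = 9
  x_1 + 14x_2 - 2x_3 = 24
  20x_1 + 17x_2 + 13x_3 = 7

Row-reduce the augmented matrix:
R1 ← R1 / (-17).
R2 ← R2 − 1·R1.
R3 ← R3 − 20·R1.
R2 ← R2 / (233/17).
R1 ← R1 − 5/17·R2.
R3 ← R3 − 189/17·R2.
R3 ← R3 / (-538/233).
R1 ← R1 − 220/233·R3.
R2 ← R2 + 49/233·R3.
Reading off the reduced rows gives x_1 = -2, x_2 = 2, x_3 = 1.

x_1 = -2, x_2 = 2, x_3 = 1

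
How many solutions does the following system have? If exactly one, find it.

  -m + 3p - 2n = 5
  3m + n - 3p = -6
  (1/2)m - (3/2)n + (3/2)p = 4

no solution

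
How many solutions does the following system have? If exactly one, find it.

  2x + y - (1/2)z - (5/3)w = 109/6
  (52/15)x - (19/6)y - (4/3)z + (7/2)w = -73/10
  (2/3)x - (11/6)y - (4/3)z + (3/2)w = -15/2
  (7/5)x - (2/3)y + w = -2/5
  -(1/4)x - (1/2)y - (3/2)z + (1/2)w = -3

no solution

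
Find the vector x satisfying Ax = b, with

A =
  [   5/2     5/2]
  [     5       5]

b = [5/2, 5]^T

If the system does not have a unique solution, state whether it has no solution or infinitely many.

infinitely many solutions

Row-reduce:
R1 ← R1 / (5/2).
R2 ← R2 − 5·R1.
Rank is 1 with 2 unknowns, leaving x_2 free.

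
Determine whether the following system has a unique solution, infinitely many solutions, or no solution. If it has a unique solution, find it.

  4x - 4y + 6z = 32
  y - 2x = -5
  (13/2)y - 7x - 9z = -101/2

infinitely many solutions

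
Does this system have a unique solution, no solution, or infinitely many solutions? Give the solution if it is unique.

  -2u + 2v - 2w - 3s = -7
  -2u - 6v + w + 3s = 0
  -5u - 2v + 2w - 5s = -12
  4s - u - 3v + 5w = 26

u = -3, v = 4, w = 3, s = 5

Row-reduce the augmented matrix:
R1 ← R1 / (-2).
R2 ← R2 + 2·R1.
R3 ← R3 + 5·R1.
R4 ← R4 + 1·R1.
R2 ← R2 / (-8).
R1 ← R1 + 1·R2.
R3 ← R3 + 7·R2.
R4 ← R4 + 4·R2.
R3 ← R3 / (35/8).
R1 ← R1 − 5/8·R3.
R2 ← R2 + 3/8·R3.
R4 ← R4 − 9/2·R3.
R4 ← R4 / (373/70).
R1 ← R1 − 8/7·R4.
R2 ← R2 + 69/70·R4.
R3 ← R3 + 22/35·R4.
Reading off the reduced rows gives u = -3, v = 4, w = 3, s = 5.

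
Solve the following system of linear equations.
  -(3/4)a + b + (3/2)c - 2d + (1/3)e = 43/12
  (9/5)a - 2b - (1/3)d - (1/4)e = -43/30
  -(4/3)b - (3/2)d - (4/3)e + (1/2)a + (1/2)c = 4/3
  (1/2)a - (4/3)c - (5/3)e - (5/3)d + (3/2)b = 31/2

infinitely many solutions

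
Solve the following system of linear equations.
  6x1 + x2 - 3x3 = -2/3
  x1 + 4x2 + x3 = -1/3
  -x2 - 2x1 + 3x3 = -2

Row-reduce the augmented matrix:
R1 ← R1 / (6).
R2 ← R2 − 1·R1.
R3 ← R3 + 2·R1.
R2 ← R2 / (23/6).
R1 ← R1 − 1/6·R2.
R3 ← R3 + 2/3·R2.
R3 ← R3 / (52/23).
R1 ← R1 + 13/23·R3.
R2 ← R2 − 9/23·R3.
Reading off the reduced rows gives x1 = -2/3, x2 = 1/3, x3 = -1.

x1 = -2/3, x2 = 1/3, x3 = -1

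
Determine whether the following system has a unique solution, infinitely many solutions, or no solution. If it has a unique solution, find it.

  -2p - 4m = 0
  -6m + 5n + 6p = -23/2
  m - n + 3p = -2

Row-reduce the augmented matrix:
R1 ← R1 / (-4).
R2 ← R2 + 6·R1.
R3 ← R3 − 1·R1.
R2 ← R2 / (5).
R3 ← R3 + 1·R2.
R3 ← R3 / (43/10).
R1 ← R1 − 1/2·R3.
R2 ← R2 − 9/5·R3.
Reading off the reduced rows gives m = 1/2, n = -1/2, p = -1.

m = 1/2, n = -1/2, p = -1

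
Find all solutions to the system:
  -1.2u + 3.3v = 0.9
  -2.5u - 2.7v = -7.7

u = 2, v = 1

Row-reduce the augmented matrix:
R1 ← R1 / (-6/5).
R2 ← R2 + 5/2·R1.
R2 ← R2 / (-383/40).
R1 ← R1 + 11/4·R2.
Reading off the reduced rows gives u = 2, v = 1.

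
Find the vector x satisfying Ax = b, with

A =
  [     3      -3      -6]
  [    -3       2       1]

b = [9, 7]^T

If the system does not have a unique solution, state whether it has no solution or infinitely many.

Row-reduce:
R1 ← R1 / (3).
R2 ← R2 + 3·R1.
R2 ← R2 / (-1).
R1 ← R1 + 1·R2.
Rank is 2 with 3 unknowns, leaving x_3 free.

infinitely many solutions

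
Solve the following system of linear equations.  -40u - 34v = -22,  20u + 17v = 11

Row-reduce:
R1 ← R1 / (-40).
R2 ← R2 − 20·R1.
Rank is 1 with 2 unknowns, leaving v free.

infinitely many solutions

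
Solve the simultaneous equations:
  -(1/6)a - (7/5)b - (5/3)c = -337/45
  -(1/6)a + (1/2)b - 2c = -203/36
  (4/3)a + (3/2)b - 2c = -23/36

Row-reduce the augmented matrix:
R1 ← R1 / (-1/6).
R2 ← R2 + 1/6·R1.
R3 ← R3 − 4/3·R1.
R2 ← R2 / (19/10).
R1 ← R1 − 42/5·R2.
R3 ← R3 + 97/10·R2.
R3 ← R3 / (-971/57).
R1 ← R1 − 218/19·R3.
R2 ← R2 + 10/57·R3.
Reading off the reduced rows gives a = 7/3, b = 3/2, c = 3.

a = 7/3, b = 3/2, c = 3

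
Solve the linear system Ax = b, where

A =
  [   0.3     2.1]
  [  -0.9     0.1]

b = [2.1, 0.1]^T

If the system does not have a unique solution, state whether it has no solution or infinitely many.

Row-reduce the augmented matrix:
R1 ← R1 / (3/10).
R2 ← R2 + 9/10·R1.
R2 ← R2 / (32/5).
R1 ← R1 − 7·R2.
Reading off the reduced rows gives x_1 = 0, x_2 = 1.

x_1 = 0, x_2 = 1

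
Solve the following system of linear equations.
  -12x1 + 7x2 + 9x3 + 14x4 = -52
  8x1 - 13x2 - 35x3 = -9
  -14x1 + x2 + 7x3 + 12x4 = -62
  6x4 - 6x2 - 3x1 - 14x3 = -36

Row-reduce:
R1 ← R1 / (-12).
R2 ← R2 − 8·R1.
R3 ← R3 + 14·R1.
R4 ← R4 + 3·R1.
R2 ← R2 / (-25/3).
R1 ← R1 + 7/12·R2.
R3 ← R3 + 43/6·R2.
R4 ← R4 + 31/4·R2.
R3 ← R3 / (536/25).
R1 ← R1 − 32/25·R3.
R2 ← R2 − 87/25·R3.
R4 ← R4 − 268/25·R3.
Row 4 reduces to 0 = -1/2, a contradiction. The system is inconsistent.

no solution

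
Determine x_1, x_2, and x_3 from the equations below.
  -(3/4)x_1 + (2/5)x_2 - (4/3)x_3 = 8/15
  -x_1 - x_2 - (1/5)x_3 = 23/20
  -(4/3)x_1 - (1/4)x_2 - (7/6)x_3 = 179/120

x_1 = -12/5, x_2 = 1, x_3 = 5/4

Row-reduce the augmented matrix:
R1 ← R1 / (-3/4).
R2 ← R2 + 1·R1.
R3 ← R3 + 4/3·R1.
R2 ← R2 / (-23/15).
R1 ← R1 + 8/15·R2.
R3 ← R3 + 173/180·R2.
R3 ← R3 / (889/4140).
R1 ← R1 − 424/345·R3.
R2 ← R2 + 71/69·R3.
Reading off the reduced rows gives x_1 = -12/5, x_2 = 1, x_3 = 5/4.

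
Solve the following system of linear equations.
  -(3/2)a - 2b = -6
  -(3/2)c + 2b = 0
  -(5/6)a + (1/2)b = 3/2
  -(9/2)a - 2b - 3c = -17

no solution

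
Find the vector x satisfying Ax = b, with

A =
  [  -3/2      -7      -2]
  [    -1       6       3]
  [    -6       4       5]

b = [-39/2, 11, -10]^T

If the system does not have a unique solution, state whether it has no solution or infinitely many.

no solution

Row-reduce:
R1 ← R1 / (-3/2).
R2 ← R2 + 1·R1.
R3 ← R3 + 6·R1.
R2 ← R2 / (32/3).
R1 ← R1 − 14/3·R2.
R3 ← R3 − 32·R2.
Row 3 reduces to 0 = -4, a contradiction. The system is inconsistent.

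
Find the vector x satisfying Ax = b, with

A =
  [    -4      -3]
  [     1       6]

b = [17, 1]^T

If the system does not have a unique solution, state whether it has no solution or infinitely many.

x_1 = -5, x_2 = 1

Row-reduce the augmented matrix:
R1 ← R1 / (-4).
R2 ← R2 − 1·R1.
R2 ← R2 / (21/4).
R1 ← R1 − 3/4·R2.
Reading off the reduced rows gives x_1 = -5, x_2 = 1.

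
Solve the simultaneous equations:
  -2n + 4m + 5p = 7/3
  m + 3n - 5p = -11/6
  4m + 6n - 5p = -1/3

m = 0, n = 1/2, p = 2/3

Row-reduce the augmented matrix:
R1 ← R1 / (4).
R2 ← R2 − 1·R1.
R3 ← R3 − 4·R1.
R2 ← R2 / (7/2).
R1 ← R1 + 1/2·R2.
R3 ← R3 − 8·R2.
R3 ← R3 / (30/7).
R1 ← R1 − 5/14·R3.
R2 ← R2 + 25/14·R3.
Reading off the reduced rows gives m = 0, n = 1/2, p = 2/3.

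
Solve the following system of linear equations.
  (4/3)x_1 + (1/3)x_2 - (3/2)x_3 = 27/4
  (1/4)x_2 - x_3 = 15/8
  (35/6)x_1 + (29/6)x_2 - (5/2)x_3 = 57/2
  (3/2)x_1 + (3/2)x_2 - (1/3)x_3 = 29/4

Row-reduce the augmented matrix:
R1 ← R1 / (4/3).
R3 ← R3 − 35/6·R1.
R4 ← R4 − 3/2·R1.
R2 ← R2 / (1/4).
R1 ← R1 − 1/4·R2.
R3 ← R3 − 27/8·R2.
R4 ← R4 − 9/8·R2.
R3 ← R3 / (281/16).
R1 ← R1 + 1/8·R3.
R2 ← R2 + 4·R3.
R4 ← R4 − 281/48·R3.
R4 reduces to 0 = 0, so the extra equation is consistent.
Reading off the reduced rows gives x_1 = 3, x_2 = 3/2, x_3 = -3/2.

x_1 = 3, x_2 = 3/2, x_3 = -3/2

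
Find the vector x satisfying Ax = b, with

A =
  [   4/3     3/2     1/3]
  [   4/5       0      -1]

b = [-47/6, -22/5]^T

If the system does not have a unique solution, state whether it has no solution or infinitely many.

infinitely many solutions

Row-reduce:
R1 ← R1 / (4/3).
R2 ← R2 − 4/5·R1.
R2 ← R2 / (-9/10).
R1 ← R1 − 9/8·R2.
Rank is 2 with 3 unknowns, leaving x_3 free.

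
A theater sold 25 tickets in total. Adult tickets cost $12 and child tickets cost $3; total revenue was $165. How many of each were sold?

Let a = adult tickets, c = child tickets.
  a + c = 25
  3c + 12a = 165
Row-reduce the augmented matrix:
R2 ← R2 − 12·R1.
R2 ← R2 / (-9).
R1 ← R1 − 1·R2.
Reading off the reduced rows gives a = 10, c = 15.

adult tickets: 10, child tickets: 15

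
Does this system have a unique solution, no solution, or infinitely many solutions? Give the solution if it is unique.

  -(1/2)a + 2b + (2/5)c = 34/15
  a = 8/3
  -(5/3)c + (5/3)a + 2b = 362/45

a = 8/3, b = 9/5, c = 0

Row-reduce the augmented matrix:
R1 ← R1 / (-1/2).
R2 ← R2 − 1·R1.
R3 ← R3 − 5/3·R1.
R2 ← R2 / (4).
R1 ← R1 + 4·R2.
R3 ← R3 − 26/3·R2.
R3 ← R3 / (-31/15).
R2 ← R2 − 1/5·R3.
Reading off the reduced rows gives a = 8/3, b = 9/5, c = 0.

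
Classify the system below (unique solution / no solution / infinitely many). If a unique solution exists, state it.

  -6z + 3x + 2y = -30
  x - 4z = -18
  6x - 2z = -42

x = -6, y = 3, z = 3

Row-reduce the augmented matrix:
R1 ← R1 / (3).
R2 ← R2 − 1·R1.
R3 ← R3 − 6·R1.
R2 ← R2 / (-2/3).
R1 ← R1 − 2/3·R2.
R3 ← R3 + 4·R2.
R3 ← R3 / (22).
R1 ← R1 + 4·R3.
R2 ← R2 − 3·R3.
Reading off the reduced rows gives x = -6, y = 3, z = 3.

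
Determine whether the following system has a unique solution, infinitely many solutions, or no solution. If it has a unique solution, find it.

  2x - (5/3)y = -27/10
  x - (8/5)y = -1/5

x = -13/5, y = -3/2

Row-reduce the augmented matrix:
R1 ← R1 / (2).
R2 ← R2 − 1·R1.
R2 ← R2 / (-23/30).
R1 ← R1 + 5/6·R2.
Reading off the reduced rows gives x = -13/5, y = -3/2.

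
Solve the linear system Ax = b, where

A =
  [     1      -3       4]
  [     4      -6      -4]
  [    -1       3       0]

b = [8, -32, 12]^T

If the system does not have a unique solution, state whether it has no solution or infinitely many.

x_1 = 6, x_2 = 6, x_3 = 5

Row-reduce the augmented matrix:
R2 ← R2 − 4·R1.
R3 ← R3 + 1·R1.
R2 ← R2 / (6).
R1 ← R1 + 3·R2.
R3 ← R3 / (4).
R1 ← R1 + 6·R3.
R2 ← R2 + 10/3·R3.
Reading off the reduced rows gives x_1 = 6, x_2 = 6, x_3 = 5.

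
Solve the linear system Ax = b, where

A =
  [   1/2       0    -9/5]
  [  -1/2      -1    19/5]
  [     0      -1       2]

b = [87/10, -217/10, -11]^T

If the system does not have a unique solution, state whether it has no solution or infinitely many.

no solution

Row-reduce:
R1 ← R1 / (1/2).
R2 ← R2 + 1/2·R1.
R2 ← R2 / (-1).
R3 ← R3 + 1·R2.
Row 3 reduces to 0 = 2, a contradiction. The system is inconsistent.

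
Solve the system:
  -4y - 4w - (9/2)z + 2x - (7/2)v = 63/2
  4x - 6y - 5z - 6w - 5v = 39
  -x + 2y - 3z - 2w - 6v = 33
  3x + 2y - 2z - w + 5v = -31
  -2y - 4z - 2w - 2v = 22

no solution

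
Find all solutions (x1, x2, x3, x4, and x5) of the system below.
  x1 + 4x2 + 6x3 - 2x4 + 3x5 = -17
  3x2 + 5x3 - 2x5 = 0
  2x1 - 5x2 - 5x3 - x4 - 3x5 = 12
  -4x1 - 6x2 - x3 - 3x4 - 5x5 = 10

Row-reduce:
R3 ← R3 − 2·R1.
R4 ← R4 + 4·R1.
R2 ← R2 / (3).
R1 ← R1 − 4·R2.
R3 ← R3 + 13·R2.
R4 ← R4 − 10·R2.
R3 ← R3 / (14/3).
R1 ← R1 + 2/3·R3.
R2 ← R2 − 5/3·R3.
R4 ← R4 − 19/3·R3.
R4 ← R4 / (-211/14).
R1 ← R1 + 11/7·R4.
R2 ← R2 + 15/14·R4.
R3 ← R3 − 9/14·R4.
Rank is 4 with 5 unknowns, leaving x5 free.

infinitely many solutions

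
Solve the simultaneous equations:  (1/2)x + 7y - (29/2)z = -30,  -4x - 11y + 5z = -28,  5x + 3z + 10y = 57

no solution

Row-reduce:
R1 ← R1 / (1/2).
R2 ← R2 + 4·R1.
R3 ← R3 − 5·R1.
R2 ← R2 / (45).
R1 ← R1 − 14·R2.
R3 ← R3 + 60·R2.
Row 3 reduces to 0 = -1/3, a contradiction. The system is inconsistent.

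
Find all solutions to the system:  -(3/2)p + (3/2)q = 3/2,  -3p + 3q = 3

infinitely many solutions

Row-reduce:
R1 ← R1 / (-3/2).
R2 ← R2 + 3·R1.
Rank is 1 with 2 unknowns, leaving q free.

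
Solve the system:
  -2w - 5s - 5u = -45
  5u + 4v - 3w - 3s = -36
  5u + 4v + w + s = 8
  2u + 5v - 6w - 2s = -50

u = 1, v = -2, w = 5, s = 6

Row-reduce the augmented matrix:
R1 ← R1 / (-5).
R2 ← R2 − 5·R1.
R3 ← R3 − 5·R1.
R4 ← R4 − 2·R1.
R2 ← R2 / (4).
R3 ← R3 − 4·R2.
R4 ← R4 − 5·R2.
R3 ← R3 / (4).
R1 ← R1 − 2/5·R3.
R2 ← R2 + 5/4·R3.
R4 ← R4 + 11/20·R3.
R4 ← R4 / (131/20).
R1 ← R1 − 3/5·R4.
R2 ← R2 + 3/4·R4.
R3 ← R3 − 1·R4.
Reading off the reduced rows gives u = 1, v = -2, w = 5, s = 6.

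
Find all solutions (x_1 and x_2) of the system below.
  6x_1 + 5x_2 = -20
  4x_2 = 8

Row-reduce the augmented matrix:
R1 ← R1 / (6).
R2 ← R2 / (4).
R1 ← R1 − 5/6·R2.
Reading off the reduced rows gives x_1 = -5, x_2 = 2.

x_1 = -5, x_2 = 2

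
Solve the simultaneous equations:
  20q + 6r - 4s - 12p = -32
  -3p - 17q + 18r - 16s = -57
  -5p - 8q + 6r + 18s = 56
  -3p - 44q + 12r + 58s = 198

no solution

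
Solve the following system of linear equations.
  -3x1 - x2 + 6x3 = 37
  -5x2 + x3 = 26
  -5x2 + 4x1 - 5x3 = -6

Row-reduce the augmented matrix:
R1 ← R1 / (-3).
R3 ← R3 − 4·R1.
R2 ← R2 / (-5).
R1 ← R1 − 1/3·R2.
R3 ← R3 + 19/3·R2.
R3 ← R3 / (26/15).
R1 ← R1 + 29/15·R3.
R2 ← R2 + 1/5·R3.
Reading off the reduced rows gives x1 = 1, x2 = -4, x3 = 6.

x1 = 1, x2 = -4, x3 = 6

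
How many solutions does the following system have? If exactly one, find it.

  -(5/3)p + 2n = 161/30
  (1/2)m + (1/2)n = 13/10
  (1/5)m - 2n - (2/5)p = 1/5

Row-reduce the augmented matrix:
Swap R1 and R2.
R1 ← R1 / (1/2).
R3 ← R3 − 1/5·R1.
R2 ← R2 / (2).
R1 ← R1 − 1·R2.
R3 ← R3 + 11/5·R2.
R3 ← R3 / (-67/30).
R1 ← R1 − 5/6·R3.
R2 ← R2 + 5/6·R3.
Reading off the reduced rows gives m = 2, n = 3/5, p = -5/2.

m = 2, n = 3/5, p = -5/2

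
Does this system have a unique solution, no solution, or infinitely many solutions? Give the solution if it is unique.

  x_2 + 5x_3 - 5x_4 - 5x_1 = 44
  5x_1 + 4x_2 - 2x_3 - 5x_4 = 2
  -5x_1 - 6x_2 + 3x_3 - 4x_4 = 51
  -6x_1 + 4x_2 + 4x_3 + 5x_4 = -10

x_1 = -6, x_2 = -1, x_3 = -3, x_4 = -6

Row-reduce the augmented matrix:
R1 ← R1 / (-5).
R2 ← R2 − 5·R1.
R3 ← R3 + 5·R1.
R4 ← R4 + 6·R1.
R2 ← R2 / (5).
R1 ← R1 + 1/5·R2.
R3 ← R3 + 7·R2.
R4 ← R4 − 14/5·R2.
R3 ← R3 / (11/5).
R1 ← R1 + 22/25·R3.
R2 ← R2 − 3/5·R3.
R4 ← R4 + 92/25·R3.
R4 ← R4 / (-283/55).
R1 ← R1 + 23/5·R4.
R2 ← R2 − 17/11·R4.
R3 ← R3 + 65/11·R4.
Reading off the reduced rows gives x_1 = -6, x_2 = -1, x_3 = -3, x_4 = -6.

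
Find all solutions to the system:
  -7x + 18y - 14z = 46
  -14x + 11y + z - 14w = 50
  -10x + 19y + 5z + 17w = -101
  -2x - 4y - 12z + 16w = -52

x = 2, y = 1, z = -3, w = -5

Row-reduce the augmented matrix:
R1 ← R1 / (-7).
R2 ← R2 + 14·R1.
R3 ← R3 + 10·R1.
R4 ← R4 + 2·R1.
R2 ← R2 / (-25).
R1 ← R1 + 18/7·R2.
R3 ← R3 + 47/7·R2.
R4 ← R4 + 64/7·R2.
R3 ← R3 / (3012/175).
R1 ← R1 + 172/175·R3.
R2 ← R2 + 29/25·R3.
R4 ← R4 + 3256/175·R3.
R4 ← R4 / (10934/251).
R1 ← R1 − 659/251·R4.
R2 ← R2 − 1967/1004·R4.
R3 ← R3 − 1211/1004·R4.
Reading off the reduced rows gives x = 2, y = 1, z = -3, w = -5.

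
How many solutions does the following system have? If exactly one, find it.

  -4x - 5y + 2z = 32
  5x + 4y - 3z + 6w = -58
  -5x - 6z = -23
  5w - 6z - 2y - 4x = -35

x = 1, y = -6, z = 3, w = -5

Row-reduce the augmented matrix:
R1 ← R1 / (-4).
R2 ← R2 − 5·R1.
R3 ← R3 + 5·R1.
R4 ← R4 + 4·R1.
R2 ← R2 / (-9/4).
R1 ← R1 − 5/4·R2.
R3 ← R3 − 25/4·R2.
R4 ← R4 − 3·R2.
R3 ← R3 / (-89/9).
R1 ← R1 + 7/9·R3.
R2 ← R2 − 2/9·R3.
R4 ← R4 + 26/3·R3.
R4 ← R4 / (-143/89).
R1 ← R1 − 180/89·R4.
R2 ← R2 + 204/89·R4.
R3 ← R3 + 150/89·R4.
Reading off the reduced rows gives x = 1, y = -6, z = 3, w = -5.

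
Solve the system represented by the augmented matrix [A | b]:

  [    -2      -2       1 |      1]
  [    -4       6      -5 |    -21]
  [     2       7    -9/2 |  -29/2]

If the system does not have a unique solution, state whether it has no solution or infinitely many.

no solution

Row-reduce:
R1 ← R1 / (-2).
R2 ← R2 + 4·R1.
R3 ← R3 − 2·R1.
R2 ← R2 / (10).
R1 ← R1 − 1·R2.
R3 ← R3 − 5·R2.
Row 3 reduces to 0 = -2, a contradiction. The system is inconsistent.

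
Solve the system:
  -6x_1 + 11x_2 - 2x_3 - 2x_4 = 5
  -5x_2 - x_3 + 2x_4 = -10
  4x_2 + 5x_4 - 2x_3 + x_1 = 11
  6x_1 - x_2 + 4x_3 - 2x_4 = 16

no solution

Row-reduce:
R1 ← R1 / (-6).
R3 ← R3 − 1·R1.
R4 ← R4 − 6·R1.
R2 ← R2 / (-5).
R1 ← R1 + 11/6·R2.
R3 ← R3 − 35/6·R2.
R4 ← R4 − 10·R2.
R3 ← R3 / (-7/2).
R1 ← R1 − 7/10·R3.
R2 ← R2 − 1/5·R3.
Row 4 reduces to 0 = 1, a contradiction. The system is inconsistent.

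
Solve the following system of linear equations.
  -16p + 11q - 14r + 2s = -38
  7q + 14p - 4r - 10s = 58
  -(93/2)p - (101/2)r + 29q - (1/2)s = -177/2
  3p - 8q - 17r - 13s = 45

no solution

Row-reduce:
R1 ← R1 / (-16).
R2 ← R2 − 14·R1.
R3 ← R3 + 93/2·R1.
R4 ← R4 − 3·R1.
R2 ← R2 / (133/8).
R1 ← R1 + 11/16·R2.
R3 ← R3 + 95/32·R2.
R4 ← R4 + 95/16·R2.
R3 ← R3 / (-89/7).
R1 ← R1 − 27/133·R3.
R2 ← R2 + 130/133·R3.
R4 ← R4 + 178/7·R3.
Row 4 reduces to 0 = -6, a contradiction. The system is inconsistent.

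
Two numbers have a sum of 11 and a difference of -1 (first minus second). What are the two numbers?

Let x = first number, y = second number.
  x + y = 11
  x - y = -1
From equation 1: x = 11 − y.
Substitute into equation 2 and solve: y = 6.
Then x = 5.

first number: 5, second number: 6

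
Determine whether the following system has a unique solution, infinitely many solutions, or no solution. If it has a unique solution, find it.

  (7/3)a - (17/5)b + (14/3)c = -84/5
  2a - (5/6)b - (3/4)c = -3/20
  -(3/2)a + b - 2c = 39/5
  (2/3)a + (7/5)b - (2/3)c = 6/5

Row-reduce the augmented matrix:
R1 ← R1 / (7/3).
R2 ← R2 − 2·R1.
R3 ← R3 + 3/2·R1.
R4 ← R4 − 2/3·R1.
R2 ← R2 / (437/210).
R1 ← R1 + 51/35·R2.
R3 ← R3 + 83/70·R2.
R4 ← R4 − 83/35·R2.
R3 ← R3 / (-157/92).
R1 ← R1 + 61/46·R3.
R2 ← R2 + 105/46·R3.
R4 ← R4 − 157/46·R3.
R4 reduces to 0 = 0, so the extra equation is consistent.
Reading off the reduced rows gives a = -6/5, b = 0, c = -3.

a = -6/5, b = 0, c = -3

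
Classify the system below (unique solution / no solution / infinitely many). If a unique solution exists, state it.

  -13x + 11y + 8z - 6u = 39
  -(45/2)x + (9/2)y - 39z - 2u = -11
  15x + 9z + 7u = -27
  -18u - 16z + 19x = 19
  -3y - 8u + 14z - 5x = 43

Row-reduce:
R1 ← R1 / (-13).
R2 ← R2 + 45/2·R1.
R3 ← R3 − 15·R1.
R4 ← R4 − 19·R1.
R5 ← R5 + 5·R1.
R2 ← R2 / (-189/13).
R1 ← R1 + 11/13·R2.
R3 ← R3 − 165/13·R2.
R4 ← R4 − 209/13·R2.
R5 ← R5 + 94/13·R2.
R3 ← R3 / (-586/21).
R1 ← R1 − 155/63·R3.
R2 ← R2 − 229/63·R3.
R4 ← R4 + 3953/63·R3.
R5 ← R5 − 2344/63·R3.
R4 ← R4 / (-10000/293).
R1 ← R1 − 550/879·R4.
R2 ← R2 − 340/879·R4.
R3 ← R3 + 233/879·R4.
Row 5 reduces to 0 = -1/3, a contradiction. The system is inconsistent.

no solution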